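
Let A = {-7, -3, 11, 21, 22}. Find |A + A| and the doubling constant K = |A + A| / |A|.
K = |A + A| / |A| = 15/5 = 3

Enumerate A + A = {a + b : a, b ∈ A}. With |A| = 5, there are |A|^2 = 25 ordered sum pairs; collecting distinct values, A + A = {-14, -10, -6, 4, 8, 14, 15, 18, 19, 22, 32, 33, 42, 43, 44}, so |A + A| = 15. Thus K = 15/5 = 3. For comparison, the minimum possible |A + A| over all 5-element sets is 2·5 − 1 = 9 (so min K = 9/5), attained only by arithmetic progressions.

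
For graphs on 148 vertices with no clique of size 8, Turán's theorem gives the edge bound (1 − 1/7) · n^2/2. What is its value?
Turán density bound = (6/7) · 148^2/2 = 65712/7 ≈ 9387.4286

Turán's theorem: ex(n, K_{r+1}) is achieved by the complete r-partite Turán graph T(n, r) with parts as balanced as possible, and is at most (1 − 1/r) · n^2/2. For r = 7, n = 148: the density bound is (6/7) · 21904/2 = 65712/7 ≈ 9387.4286. The integer-valued extremum is e(T(148, 7)) = 9387, which is strictly less than the density bound 65712/7 since 7 ∤ 148 (the parts of T(148, 7) cannot all be equal).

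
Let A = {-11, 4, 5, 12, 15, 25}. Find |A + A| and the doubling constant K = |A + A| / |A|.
K = |A + A| / |A| = 20/6 = 10/3

Enumerate A + A = {a + b : a, b ∈ A}. With |A| = 6, there are |A|^2 = 36 ordered sum pairs; collecting distinct values, A + A = {-22, -7, -6, 1, 4, 8, 9, 10, 14, 16, 17, 19, 20, 24, 27, 29, 30, 37, 40, 50}, so |A + A| = 20. Thus K = 20/6 = 10/3. For comparison, the minimum possible |A + A| over all 6-element sets is 2·6 − 1 = 11 (so min K = 11/6), attained only by arithmetic progressions.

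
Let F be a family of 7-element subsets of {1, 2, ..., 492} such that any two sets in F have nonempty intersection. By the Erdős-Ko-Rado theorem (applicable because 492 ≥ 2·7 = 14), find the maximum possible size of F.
max |F| = C(491, 6) = 18872915147478

Erdős-Ko-Rado (1961): when n ≥ 2k, max |F| = C(n−1, k−1). The bound is attained by the star {A : i ∈ A} for any fixed i ∈ [n]. Here C(492−1, 7−1) = C(491, 6) = 18872915147478.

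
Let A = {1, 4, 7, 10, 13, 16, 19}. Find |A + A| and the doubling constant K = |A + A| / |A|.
K = |A + A| / |A| = 13/7

Enumerate A + A = {a + b : a, b ∈ A}. With |A| = 7, there are |A|^2 = 49 ordered sum pairs; collecting distinct values, A + A = {2, 5, 8, 11, 14, 17, 20, 23, 26, 29, 32, 35, 38}, so |A + A| = 13. Thus K = 13/7. Here |A + A| = 2|A| − 1 = 13, the minimum possible — so K = 13/7 is minimal, which holds iff A is an arithmetic progression.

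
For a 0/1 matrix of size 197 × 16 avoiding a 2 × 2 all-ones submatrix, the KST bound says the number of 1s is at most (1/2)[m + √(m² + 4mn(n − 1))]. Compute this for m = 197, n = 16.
z(197, 16; 2, 2) ≤ (1/2)[197 + √(197² + 4·197·16·15)] = (1/2)[197 + √227929] = 337.2096

Kővári–Sós–Turán: let r_1, ..., r_197 be the row sums and z = Σ r_i the total number of 1s. Each pair of columns can share at most one row with both entries 1 (else a 2×2 all-ones block appears), so Σ_i C(r_i, 2) ≤ C(16, 2) = 120. By convexity Σ_i C(r_i, 2) ≥ 197·C(z/197, 2) = z(z − 197)/(2·197), giving z² − 197z − 197·16·15 ≤ 0 and hence z ≤ (1/2)[197 + √(38809 + 4·47280)] = (1/2)[197 + √227929] ≈ (1/2)(197 + 477.4191) = 337.2096.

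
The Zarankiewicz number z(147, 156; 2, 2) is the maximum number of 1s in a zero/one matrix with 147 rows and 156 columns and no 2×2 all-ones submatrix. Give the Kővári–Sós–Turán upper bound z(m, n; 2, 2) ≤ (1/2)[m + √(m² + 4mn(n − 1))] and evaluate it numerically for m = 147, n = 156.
z(147, 156; 2, 2) ≤ (1/2)[147 + √(147² + 4·147·156·155)] = (1/2)[147 + √14239449] = 1960.2597

Kővári–Sós–Turán: let r_1, ..., r_147 be the row sums and z = Σ r_i the total number of 1s. Each pair of columns can share at most one row with both entries 1 (else a 2×2 all-ones block appears), so Σ_i C(r_i, 2) ≤ C(156, 2) = 12090. By convexity Σ_i C(r_i, 2) ≥ 147·C(z/147, 2) = z(z − 147)/(2·147), giving z² − 147z − 147·156·155 ≤ 0 and hence z ≤ (1/2)[147 + √(21609 + 4·3554460)] = (1/2)[147 + √14239449] ≈ (1/2)(147 + 3773.5194) = 1960.2597.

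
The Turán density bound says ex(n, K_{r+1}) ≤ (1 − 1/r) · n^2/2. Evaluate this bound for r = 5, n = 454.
Turán density bound = (4/5) · 454^2/2 = 412232/5 ≈ 82446.4

Turán's theorem: ex(n, K_{r+1}) is achieved by the complete r-partite Turán graph T(n, r) with parts as balanced as possible, and is at most (1 − 1/r) · n^2/2. For r = 5, n = 454: the density bound is (4/5) · 206116/2 = 412232/5 ≈ 82446.4. The integer-valued extremum is e(T(454, 5)) = 82446, which is strictly less than the density bound 412232/5 since 5 ∤ 454 (the parts of T(454, 5) cannot all be equal).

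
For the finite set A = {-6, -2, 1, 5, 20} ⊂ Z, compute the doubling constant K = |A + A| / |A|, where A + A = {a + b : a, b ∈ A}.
K = |A + A| / |A| = 14/5

Enumerate A + A = {a + b : a, b ∈ A}. With |A| = 5, there are |A|^2 = 25 ordered sum pairs; collecting distinct values, A + A = {-12, -8, -5, -4, -1, 2, 3, 6, 10, 14, 18, 21, 25, 40}, so |A + A| = 14. Thus K = 14/5. For comparison, the minimum possible |A + A| over all 5-element sets is 2·5 − 1 = 9 (so min K = 9/5), attained only by arithmetic progressions.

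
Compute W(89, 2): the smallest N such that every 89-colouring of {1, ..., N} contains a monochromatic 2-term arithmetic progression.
W(89, 2) = 89 + 1 = 90

A 2-term AP is any pair of integers, so a monochromatic 2-AP exists iff some colour is used at least twice. With 89 colours, the colouring i ↦ i on {1, ..., 89} uses each colour once, avoiding any monochromatic pair, so W(89, 2) > 89. For {1, ..., 90}, pigeonhole forces two integers of the same colour, which form a monochromatic 2-AP. Hence W(89, 2) = 90.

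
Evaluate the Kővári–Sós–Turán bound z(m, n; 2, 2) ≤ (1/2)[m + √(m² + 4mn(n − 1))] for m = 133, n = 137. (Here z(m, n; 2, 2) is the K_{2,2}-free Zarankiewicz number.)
z(133, 137; 2, 2) ≤ (1/2)[133 + √(133² + 4·133·137·136)] = (1/2)[133 + √9929913] = 1642.0882

Kővári–Sós–Turán: let r_1, ..., r_133 be the row sums and z = Σ r_i the total number of 1s. Each pair of columns can share at most one row with both entries 1 (else a 2×2 all-ones block appears), so Σ_i C(r_i, 2) ≤ C(137, 2) = 9316. By convexity Σ_i C(r_i, 2) ≥ 133·C(z/133, 2) = z(z − 133)/(2·133), giving z² − 133z − 133·137·136 ≤ 0 and hence z ≤ (1/2)[133 + √(17689 + 4·2478056)] = (1/2)[133 + √9929913] ≈ (1/2)(133 + 3151.1764) = 1642.0882.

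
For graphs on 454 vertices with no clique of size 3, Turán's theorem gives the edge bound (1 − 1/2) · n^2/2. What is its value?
Turán density bound = (1/2) · 454^2/2 = 51529

Turán's theorem: ex(n, K_{r+1}) is achieved by the complete r-partite Turán graph T(n, r) with parts as balanced as possible, and is at most (1 − 1/r) · n^2/2. For r = 2, n = 454: the density bound is (1/2) · 206116/2 = 51529. Since 2 ∣ 454, the Turán graph T(454, 2) has parts of equal size 227, and its edge count e(T(454, 2)) = 51529 attains the density bound exactly.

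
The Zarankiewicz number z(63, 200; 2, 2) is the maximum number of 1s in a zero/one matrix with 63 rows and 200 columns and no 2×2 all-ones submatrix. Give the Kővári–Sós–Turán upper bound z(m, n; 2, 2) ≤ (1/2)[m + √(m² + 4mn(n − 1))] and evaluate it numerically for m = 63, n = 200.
z(63, 200; 2, 2) ≤ (1/2)[63 + √(63² + 4·63·200·199)] = (1/2)[63 + √10033569] = 1615.2905

Kővári–Sós–Turán: let r_1, ..., r_63 be the row sums and z = Σ r_i the total number of 1s. Each pair of columns can share at most one row with both entries 1 (else a 2×2 all-ones block appears), so Σ_i C(r_i, 2) ≤ C(200, 2) = 19900. By convexity Σ_i C(r_i, 2) ≥ 63·C(z/63, 2) = z(z − 63)/(2·63), giving z² − 63z − 63·200·199 ≤ 0 and hence z ≤ (1/2)[63 + √(3969 + 4·2507400)] = (1/2)[63 + √10033569] ≈ (1/2)(63 + 3167.5809) = 1615.2905.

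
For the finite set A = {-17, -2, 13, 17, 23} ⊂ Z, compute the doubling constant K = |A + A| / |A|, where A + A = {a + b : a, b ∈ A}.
K = |A + A| / |A| = 14/5

Enumerate A + A = {a + b : a, b ∈ A}. With |A| = 5, there are |A|^2 = 25 ordered sum pairs; collecting distinct values, A + A = {-34, -19, -4, 0, 6, 11, 15, 21, 26, 30, 34, 36, 40, 46}, so |A + A| = 14. Thus K = 14/5. For comparison, the minimum possible |A + A| over all 5-element sets is 2·5 − 1 = 9 (so min K = 9/5), attained only by arithmetic progressions.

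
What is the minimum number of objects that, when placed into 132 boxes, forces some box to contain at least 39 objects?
n = (39 − 1)·132 + 1 = 5017

By the generalised pigeonhole principle, to guarantee some box contains ≥ r objects we need more than (r − 1) · k objects total. Threshold: n = (r − 1) · k + 1. With r = 39 and k = 132: n = 38 · 132 + 1 = 5016 + 1 = 5017. For n = 5016 = 38 · 132, we can put exactly 38 objects in every box, avoiding 39 in any single one — so 5017 is tight.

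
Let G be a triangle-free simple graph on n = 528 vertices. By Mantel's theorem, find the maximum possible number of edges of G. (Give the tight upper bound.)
ex(528, K_3) = ⌊528^2/4⌋ = 69696

Mantel (1907): a triangle-free graph on n vertices has at most ⌊n^2/4⌋ edges, with equality for the complete bipartite graph K_{⌊n/2⌋, ⌈n/2⌉}. For n = 528: ⌊528^2/4⌋ = ⌊278784/4⌋ = 69696. The extremal graph is K_{264, 264}, which has 264·264 = 69696 edges.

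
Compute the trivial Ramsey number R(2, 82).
R(2, 82) = 82

R(2, k) = k for all k ≥ 2: in a 2-colouring of K_k, either some edge is red (a red K_2) or all edges are blue (a blue K_k). And K_{81} coloured all-blue has no blue K_82, so R(2, 82) > 81. Hence R(2, 82) = 82.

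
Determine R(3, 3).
R(3, 3) = 6

Lower bound: the 5-cycle C_5 (with the remaining edges as the complement) gives a 2-colouring of K_5 with no monochromatic triangle, so R(3, 3) > 5.
Upper bound: in K_6, any vertex has 5 incident edges, so by pigeonhole ≥3 are the same colour (say red). If any pair of those red neighbours has a red edge between them, we get a red triangle; otherwise the three neighbours span a blue triangle. So every 2-colouring of K_6 has a monochromatic triangle.
Hence R(3, 3) = 6.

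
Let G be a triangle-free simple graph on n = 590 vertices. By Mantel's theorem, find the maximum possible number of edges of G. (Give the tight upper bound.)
ex(590, K_3) = ⌊590^2/4⌋ = 87025

Mantel (1907): a triangle-free graph on n vertices has at most ⌊n^2/4⌋ edges, with equality for the complete bipartite graph K_{⌊n/2⌋, ⌈n/2⌉}. For n = 590: ⌊590^2/4⌋ = ⌊348100/4⌋ = 87025. The extremal graph is K_{295, 295}, which has 295·295 = 87025 edges.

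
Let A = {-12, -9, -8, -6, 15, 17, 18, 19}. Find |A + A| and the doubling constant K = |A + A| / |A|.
K = |A + A| / |A| = 27/8

Enumerate A + A = {a + b : a, b ∈ A}. With |A| = 8, there are |A|^2 = 64 ordered sum pairs; collecting distinct values, A + A = {-24, -21, -20, -18, -17, -16, -15, -14, -12, 3, 5, 6, 7, 8, 9, 10, 11, 12, 13, 30, 32, 33, 34, 35, 36, 37, 38}, so |A + A| = 27. Thus K = 27/8. For comparison, the minimum possible |A + A| over all 8-element sets is 2·8 − 1 = 15 (so min K = 15/8), attained only by arithmetic progressions.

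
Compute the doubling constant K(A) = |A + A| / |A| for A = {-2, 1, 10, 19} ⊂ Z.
K = |A + A| / |A| = 9/4

Enumerate A + A = {a + b : a, b ∈ A}. With |A| = 4, there are |A|^2 = 16 ordered sum pairs; collecting distinct values, A + A = {-4, -1, 2, 8, 11, 17, 20, 29, 38}, so |A + A| = 9. Thus K = 9/4. For comparison, the minimum possible |A + A| over all 4-element sets is 2·4 − 1 = 7 (so min K = 7/4), attained only by arithmetic progressions.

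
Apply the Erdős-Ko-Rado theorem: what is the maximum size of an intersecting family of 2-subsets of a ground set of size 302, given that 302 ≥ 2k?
max |F| = C(301, 1) = 301

Erdős-Ko-Rado (1961): when n ≥ 2k, max |F| = C(n−1, k−1). The bound is attained by the star {A : i ∈ A} for any fixed i ∈ [n]. Here C(302−1, 2−1) = C(301, 1) = 301.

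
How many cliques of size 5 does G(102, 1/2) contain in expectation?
E[# K_5] = C(102, 5) · (1/2)^C(5, 2) = 83291670 / 2^10 = 41645835/512 ≈ 81339.521484

For each 5-subset S of vertices (there are C(102, 5) = 83291670 such S), let X_S = 1 if S induces a K_5 (all C(5, 2) = 10 edges present). Then P(X_S = 1) = (1/2)^10 = 1/1024. By linearity of expectation, E[# K_5] = C(102, 5) · (1/2)^10 = 83291670 / 1024 = 41645835/512 ≈ 81339.521484.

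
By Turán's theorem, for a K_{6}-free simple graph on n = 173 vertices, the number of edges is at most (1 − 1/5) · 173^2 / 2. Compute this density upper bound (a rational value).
Turán density bound = (4/5) · 173^2/2 = 59858/5 ≈ 11971.6

Turán's theorem: ex(n, K_{r+1}) is achieved by the complete r-partite Turán graph T(n, r) with parts as balanced as possible, and is at most (1 − 1/r) · n^2/2. For r = 5, n = 173: the density bound is (4/5) · 29929/2 = 59858/5 ≈ 11971.6. The integer-valued extremum is e(T(173, 5)) = 11971, which is strictly less than the density bound 59858/5 since 5 ∤ 173 (the parts of T(173, 5) cannot all be equal).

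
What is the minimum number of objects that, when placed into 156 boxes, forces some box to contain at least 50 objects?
n = (50 − 1)·156 + 1 = 7645

By the generalised pigeonhole principle, to guarantee some box contains ≥ r objects we need more than (r − 1) · k objects total. Threshold: n = (r − 1) · k + 1. With r = 50 and k = 156: n = 49 · 156 + 1 = 7644 + 1 = 7645. For n = 7644 = 49 · 156, we can put exactly 49 objects in every box, avoiding 50 in any single one — so 7645 is tight.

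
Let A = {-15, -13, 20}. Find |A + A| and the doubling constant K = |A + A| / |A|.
K = |A + A| / |A| = 6/3 = 2

Enumerate A + A = {a + b : a, b ∈ A}. With |A| = 3, there are |A|^2 = 9 ordered sum pairs; collecting distinct values, A + A = {-30, -28, -26, 5, 7, 40}, so |A + A| = 6. Thus K = 6/3 = 2. For comparison, the minimum possible |A + A| over all 3-element sets is 2·3 − 1 = 5 (so min K = 5/3), attained only by arithmetic progressions.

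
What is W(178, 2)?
W(178, 2) = 178 + 1 = 179

A 2-term AP is any pair of integers, so a monochromatic 2-AP exists iff some colour is used at least twice. With 178 colours, the colouring i ↦ i on {1, ..., 178} uses each colour once, avoiding any monochromatic pair, so W(178, 2) > 178. For {1, ..., 179}, pigeonhole forces two integers of the same colour, which form a monochromatic 2-AP. Hence W(178, 2) = 179.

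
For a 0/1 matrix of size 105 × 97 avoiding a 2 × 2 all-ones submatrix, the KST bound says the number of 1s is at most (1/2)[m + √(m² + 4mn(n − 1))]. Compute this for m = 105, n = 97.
z(105, 97; 2, 2) ≤ (1/2)[105 + √(105² + 4·105·97·96)] = (1/2)[105 + √3922065] = 1042.7102

Kővári–Sós–Turán: let r_1, ..., r_105 be the row sums and z = Σ r_i the total number of 1s. Each pair of columns can share at most one row with both entries 1 (else a 2×2 all-ones block appears), so Σ_i C(r_i, 2) ≤ C(97, 2) = 4656. By convexity Σ_i C(r_i, 2) ≥ 105·C(z/105, 2) = z(z − 105)/(2·105), giving z² − 105z − 105·97·96 ≤ 0 and hence z ≤ (1/2)[105 + √(11025 + 4·977760)] = (1/2)[105 + √3922065] ≈ (1/2)(105 + 1980.4204) = 1042.7102.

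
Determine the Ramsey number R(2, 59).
R(2, 59) = 59

R(2, k) = k for all k ≥ 2: in a 2-colouring of K_k, either some edge is red (a red K_2) or all edges are blue (a blue K_k). And K_{58} coloured all-blue has no blue K_59, so R(2, 59) > 58. Hence R(2, 59) = 59.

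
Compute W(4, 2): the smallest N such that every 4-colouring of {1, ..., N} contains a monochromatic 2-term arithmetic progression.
W(4, 2) = 4 + 1 = 5

A 2-term AP is any pair of integers, so a monochromatic 2-AP exists iff some colour is used at least twice. With 4 colours, the colouring i ↦ i on {1, ..., 4} uses each colour once, avoiding any monochromatic pair, so W(4, 2) > 4. For {1, ..., 5}, pigeonhole forces two integers of the same colour, which form a monochromatic 2-AP. Hence W(4, 2) = 5.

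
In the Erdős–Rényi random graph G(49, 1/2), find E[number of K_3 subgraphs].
E[# K_3] = C(49, 3) · (1/2)^C(3, 2) = 18424 / 2^3 = 2303

For each 3-subset S of vertices (there are C(49, 3) = 18424 such S), let X_S = 1 if S induces a K_3 (all C(3, 2) = 3 edges present). Then P(X_S = 1) = (1/2)^3 = 1/8. By linearity of expectation, E[# K_3] = C(49, 3) · (1/2)^3 = 18424 / 8 = 2303.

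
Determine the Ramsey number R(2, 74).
R(2, 74) = 74

R(2, k) = k for all k ≥ 2: in a 2-colouring of K_k, either some edge is red (a red K_2) or all edges are blue (a blue K_k). And K_{73} coloured all-blue has no blue K_74, so R(2, 74) > 73. Hence R(2, 74) = 74.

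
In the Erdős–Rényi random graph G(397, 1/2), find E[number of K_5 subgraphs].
E[# K_5] = C(397, 5) · (1/2)^C(5, 2) = 80129109159 / 2^10 ≈ 78251083.163086

For each 5-subset S of vertices (there are C(397, 5) = 80129109159 such S), let X_S = 1 if S induces a K_5 (all C(5, 2) = 10 edges present). Then P(X_S = 1) = (1/2)^10 = 1/1024. By linearity of expectation, E[# K_5] = C(397, 5) · (1/2)^10 = 80129109159 / 1024 ≈ 78251083.163086.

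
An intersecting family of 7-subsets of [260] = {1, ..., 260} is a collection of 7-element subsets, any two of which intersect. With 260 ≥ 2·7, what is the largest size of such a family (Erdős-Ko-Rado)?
max |F| = C(259, 6) = 395488590784

The Erdős-Ko-Rado theorem states: for n ≥ 2k, an intersecting family of k-subsets of an n-element set has size at most C(n − 1, k − 1), with equality for 'star' families {A ⊆ [n] : |A| = k, i ∈ A} (fix an element i). For n = 260, k = 7: C(259, 6) = 395488590784.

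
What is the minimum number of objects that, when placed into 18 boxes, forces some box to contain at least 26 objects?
n = (26 − 1)·18 + 1 = 451

By the generalised pigeonhole principle, to guarantee some box contains ≥ r objects we need more than (r − 1) · k objects total. Threshold: n = (r − 1) · k + 1. With r = 26 and k = 18: n = 25 · 18 + 1 = 450 + 1 = 451. For n = 450 = 25 · 18, we can put exactly 25 objects in every box, avoiding 26 in any single one — so 451 is tight.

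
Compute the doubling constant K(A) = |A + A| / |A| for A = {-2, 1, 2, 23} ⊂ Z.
K = |A + A| / |A| = 10/4 = 5/2

Enumerate A + A = {a + b : a, b ∈ A}. With |A| = 4, there are |A|^2 = 16 ordered sum pairs; collecting distinct values, A + A = {-4, -1, 0, 2, 3, 4, 21, 24, 25, 46}, so |A + A| = 10. Thus K = 10/4 = 5/2. For comparison, the minimum possible |A + A| over all 4-element sets is 2·4 − 1 = 7 (so min K = 7/4), attained only by arithmetic progressions.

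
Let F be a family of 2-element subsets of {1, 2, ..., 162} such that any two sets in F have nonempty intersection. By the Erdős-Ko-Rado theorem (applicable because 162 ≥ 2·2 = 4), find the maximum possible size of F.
max |F| = C(161, 1) = 161

Erdős-Ko-Rado (1961): when n ≥ 2k, max |F| = C(n−1, k−1). The bound is attained by the star {A : i ∈ A} for any fixed i ∈ [n]. Here C(162−1, 2−1) = C(161, 1) = 161.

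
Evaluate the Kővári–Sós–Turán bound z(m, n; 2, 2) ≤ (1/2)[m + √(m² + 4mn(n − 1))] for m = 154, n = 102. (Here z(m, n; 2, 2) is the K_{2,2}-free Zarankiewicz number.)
z(154, 102; 2, 2) ≤ (1/2)[154 + √(154² + 4·154·102·101)] = (1/2)[154 + √6369748] = 1338.918

Kővári–Sós–Turán: let r_1, ..., r_154 be the row sums and z = Σ r_i the total number of 1s. Each pair of columns can share at most one row with both entries 1 (else a 2×2 all-ones block appears), so Σ_i C(r_i, 2) ≤ C(102, 2) = 5151. By convexity Σ_i C(r_i, 2) ≥ 154·C(z/154, 2) = z(z − 154)/(2·154), giving z² − 154z − 154·102·101 ≤ 0 and hence z ≤ (1/2)[154 + √(23716 + 4·1586508)] = (1/2)[154 + √6369748] ≈ (1/2)(154 + 2523.836) = 1338.918.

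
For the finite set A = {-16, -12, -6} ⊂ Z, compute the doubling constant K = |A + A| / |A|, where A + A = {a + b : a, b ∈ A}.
K = |A + A| / |A| = 6/3 = 2

Enumerate A + A = {a + b : a, b ∈ A}. With |A| = 3, there are |A|^2 = 9 ordered sum pairs; collecting distinct values, A + A = {-32, -28, -24, -22, -18, -12}, so |A + A| = 6. Thus K = 6/3 = 2. For comparison, the minimum possible |A + A| over all 3-element sets is 2·3 − 1 = 5 (so min K = 5/3), attained only by arithmetic progressions.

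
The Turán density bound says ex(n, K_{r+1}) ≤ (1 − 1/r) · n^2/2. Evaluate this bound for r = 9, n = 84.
Turán density bound = (8/9) · 84^2/2 = 3136

Turán's theorem: ex(n, K_{r+1}) is achieved by the complete r-partite Turán graph T(n, r) with parts as balanced as possible, and is at most (1 − 1/r) · n^2/2. For r = 9, n = 84: the density bound is (8/9) · 7056/2 = 3136. The integer-valued extremum is e(T(84, 9)) = 3135, which is strictly less than the density bound 3136 since 9 ∤ 84 (the parts of T(84, 9) cannot all be equal).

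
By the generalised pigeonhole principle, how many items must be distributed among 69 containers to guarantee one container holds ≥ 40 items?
n = (40 − 1)·69 + 1 = 2692

By the generalised pigeonhole principle, to guarantee some box contains ≥ r objects we need more than (r − 1) · k objects total. Threshold: n = (r − 1) · k + 1. With r = 40 and k = 69: n = 39 · 69 + 1 = 2691 + 1 = 2692. For n = 2691 = 39 · 69, we can put exactly 39 objects in every box, avoiding 40 in any single one — so 2692 is tight.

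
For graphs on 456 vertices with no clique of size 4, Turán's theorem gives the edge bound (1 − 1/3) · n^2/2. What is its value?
Turán density bound = (2/3) · 456^2/2 = 69312

Turán's theorem: ex(n, K_{r+1}) is achieved by the complete r-partite Turán graph T(n, r) with parts as balanced as possible, and is at most (1 − 1/r) · n^2/2. For r = 3, n = 456: the density bound is (2/3) · 207936/2 = 69312. Since 3 ∣ 456, the Turán graph T(456, 3) has parts of equal size 152, and its edge count e(T(456, 3)) = 69312 attains the density bound exactly.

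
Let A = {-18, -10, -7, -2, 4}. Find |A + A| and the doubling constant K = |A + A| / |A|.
K = |A + A| / |A| = 13/5

Enumerate A + A = {a + b : a, b ∈ A}. With |A| = 5, there are |A|^2 = 25 ordered sum pairs; collecting distinct values, A + A = {-36, -28, -25, -20, -17, -14, -12, -9, -6, -4, -3, 2, 8}, so |A + A| = 13. Thus K = 13/5. For comparison, the minimum possible |A + A| over all 5-element sets is 2·5 − 1 = 9 (so min K = 9/5), attained only by arithmetic progressions.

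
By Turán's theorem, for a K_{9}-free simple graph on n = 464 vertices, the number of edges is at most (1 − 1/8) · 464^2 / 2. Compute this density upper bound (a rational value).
Turán density bound = (7/8) · 464^2/2 = 94192

Turán's theorem: ex(n, K_{r+1}) is achieved by the complete r-partite Turán graph T(n, r) with parts as balanced as possible, and is at most (1 − 1/r) · n^2/2. For r = 8, n = 464: the density bound is (7/8) · 215296/2 = 94192. Since 8 ∣ 464, the Turán graph T(464, 8) has parts of equal size 58, and its edge count e(T(464, 8)) = 94192 attains the density bound exactly.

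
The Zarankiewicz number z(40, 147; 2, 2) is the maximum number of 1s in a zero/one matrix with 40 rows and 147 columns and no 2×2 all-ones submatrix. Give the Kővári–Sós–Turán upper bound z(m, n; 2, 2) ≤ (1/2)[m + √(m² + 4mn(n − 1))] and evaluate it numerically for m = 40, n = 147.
z(40, 147; 2, 2) ≤ (1/2)[40 + √(40² + 4·40·147·146)] = (1/2)[40 + √3435520] = 946.7578

Kővári–Sós–Turán: let r_1, ..., r_40 be the row sums and z = Σ r_i the total number of 1s. Each pair of columns can share at most one row with both entries 1 (else a 2×2 all-ones block appears), so Σ_i C(r_i, 2) ≤ C(147, 2) = 10731. By convexity Σ_i C(r_i, 2) ≥ 40·C(z/40, 2) = z(z − 40)/(2·40), giving z² − 40z − 40·147·146 ≤ 0 and hence z ≤ (1/2)[40 + √(1600 + 4·858480)] = (1/2)[40 + √3435520] ≈ (1/2)(40 + 1853.5156) = 946.7578.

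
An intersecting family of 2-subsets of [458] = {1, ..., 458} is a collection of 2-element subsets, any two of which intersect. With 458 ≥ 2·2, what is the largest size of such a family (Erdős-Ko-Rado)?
max |F| = C(457, 1) = 457

Erdős-Ko-Rado (1961): when n ≥ 2k, max |F| = C(n−1, k−1). The bound is attained by the star {A : i ∈ A} for any fixed i ∈ [n]. Here C(458−1, 2−1) = C(457, 1) = 457.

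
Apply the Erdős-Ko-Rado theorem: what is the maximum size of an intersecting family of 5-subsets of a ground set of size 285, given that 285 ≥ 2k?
max |F| = C(284, 4) = 265368251

Erdős-Ko-Rado (1961): when n ≥ 2k, max |F| = C(n−1, k−1). The bound is attained by the star {A : i ∈ A} for any fixed i ∈ [n]. Here C(285−1, 5−1) = C(284, 4) = 265368251.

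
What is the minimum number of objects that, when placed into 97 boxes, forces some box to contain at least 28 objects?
n = (28 − 1)·97 + 1 = 2620

By the generalised pigeonhole principle, to guarantee some box contains ≥ r objects we need more than (r − 1) · k objects total. Threshold: n = (r − 1) · k + 1. With r = 28 and k = 97: n = 27 · 97 + 1 = 2619 + 1 = 2620. For n = 2619 = 27 · 97, we can put exactly 27 objects in every box, avoiding 28 in any single one — so 2620 is tight.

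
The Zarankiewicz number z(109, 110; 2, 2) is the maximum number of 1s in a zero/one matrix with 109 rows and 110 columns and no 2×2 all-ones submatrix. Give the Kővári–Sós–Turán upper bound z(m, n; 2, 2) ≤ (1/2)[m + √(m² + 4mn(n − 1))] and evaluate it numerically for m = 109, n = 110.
z(109, 110; 2, 2) ≤ (1/2)[109 + √(109² + 4·109·110·109)] = (1/2)[109 + √5239521] = 1199

Kővári–Sós–Turán: let r_1, ..., r_109 be the row sums and z = Σ r_i the total number of 1s. Each pair of columns can share at most one row with both entries 1 (else a 2×2 all-ones block appears), so Σ_i C(r_i, 2) ≤ C(110, 2) = 5995. By convexity Σ_i C(r_i, 2) ≥ 109·C(z/109, 2) = z(z − 109)/(2·109), giving z² − 109z − 109·110·109 ≤ 0 and hence z ≤ (1/2)[109 + √(11881 + 4·1306910)] = (1/2)[109 + √5239521] ≈ (1/2)(109 + 2289) = 1199.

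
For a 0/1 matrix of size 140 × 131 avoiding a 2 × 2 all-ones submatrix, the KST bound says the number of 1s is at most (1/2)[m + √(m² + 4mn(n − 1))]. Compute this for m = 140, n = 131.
z(140, 131; 2, 2) ≤ (1/2)[140 + √(140² + 4·140·131·130)] = (1/2)[140 + √9556400] = 1615.6714

Kővári–Sós–Turán: let r_1, ..., r_140 be the row sums and z = Σ r_i the total number of 1s. Each pair of columns can share at most one row with both entries 1 (else a 2×2 all-ones block appears), so Σ_i C(r_i, 2) ≤ C(131, 2) = 8515. By convexity Σ_i C(r_i, 2) ≥ 140·C(z/140, 2) = z(z − 140)/(2·140), giving z² − 140z − 140·131·130 ≤ 0 and hence z ≤ (1/2)[140 + √(19600 + 4·2384200)] = (1/2)[140 + √9556400] ≈ (1/2)(140 + 3091.3428) = 1615.6714.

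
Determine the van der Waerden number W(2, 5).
W(2, 5) = 178

This is a classical value, W(2, 5) = 178, established by combining an explicit 2-colouring of {1, ..., 177} with no monochromatic 5-AP (giving the lower bound W(2, 5) > 177) and a finite case analysis / exhaustive computer search showing every 2-colouring of {1, ..., 178} has such an AP.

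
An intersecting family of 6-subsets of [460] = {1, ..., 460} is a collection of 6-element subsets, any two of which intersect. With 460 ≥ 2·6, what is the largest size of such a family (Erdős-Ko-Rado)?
max |F| = C(459, 5) = 166107543966

The Erdős-Ko-Rado theorem states: for n ≥ 2k, an intersecting family of k-subsets of an n-element set has size at most C(n − 1, k − 1), with equality for 'star' families {A ⊆ [n] : |A| = k, i ∈ A} (fix an element i). For n = 460, k = 6: C(459, 5) = 166107543966.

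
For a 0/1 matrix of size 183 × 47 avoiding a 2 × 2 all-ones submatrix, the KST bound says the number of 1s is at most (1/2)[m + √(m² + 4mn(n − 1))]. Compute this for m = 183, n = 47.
z(183, 47; 2, 2) ≤ (1/2)[183 + √(183² + 4·183·47·46)] = (1/2)[183 + √1616073] = 727.1243

Kővári–Sós–Turán: let r_1, ..., r_183 be the row sums and z = Σ r_i the total number of 1s. Each pair of columns can share at most one row with both entries 1 (else a 2×2 all-ones block appears), so Σ_i C(r_i, 2) ≤ C(47, 2) = 1081. By convexity Σ_i C(r_i, 2) ≥ 183·C(z/183, 2) = z(z − 183)/(2·183), giving z² − 183z − 183·47·46 ≤ 0 and hence z ≤ (1/2)[183 + √(33489 + 4·395646)] = (1/2)[183 + √1616073] ≈ (1/2)(183 + 1271.2486) = 727.1243.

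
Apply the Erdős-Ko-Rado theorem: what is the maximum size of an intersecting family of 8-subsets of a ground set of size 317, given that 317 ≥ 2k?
max |F| = C(316, 7) = 58387215274440

The Erdős-Ko-Rado theorem states: for n ≥ 2k, an intersecting family of k-subsets of an n-element set has size at most C(n − 1, k − 1), with equality for 'star' families {A ⊆ [n] : |A| = k, i ∈ A} (fix an element i). For n = 317, k = 8: C(316, 7) = 58387215274440.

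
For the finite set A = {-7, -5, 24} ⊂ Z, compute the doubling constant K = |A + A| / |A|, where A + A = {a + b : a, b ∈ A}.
K = |A + A| / |A| = 6/3 = 2

Enumerate A + A = {a + b : a, b ∈ A}. With |A| = 3, there are |A|^2 = 9 ordered sum pairs; collecting distinct values, A + A = {-14, -12, -10, 17, 19, 48}, so |A + A| = 6. Thus K = 6/3 = 2. For comparison, the minimum possible |A + A| over all 3-element sets is 2·3 − 1 = 5 (so min K = 5/3), attained only by arithmetic progressions.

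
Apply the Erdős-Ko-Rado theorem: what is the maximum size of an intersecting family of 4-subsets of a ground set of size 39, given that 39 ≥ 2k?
max |F| = C(38, 3) = 8436

Erdős-Ko-Rado (1961): when n ≥ 2k, max |F| = C(n−1, k−1). The bound is attained by the star {A : i ∈ A} for any fixed i ∈ [n]. Here C(39−1, 4−1) = C(38, 3) = 8436.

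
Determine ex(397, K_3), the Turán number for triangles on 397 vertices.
ex(397, K_3) = ⌊397^2/4⌋ = 39402

Mantel (1907): a triangle-free graph on n vertices has at most ⌊n^2/4⌋ edges, with equality for the complete bipartite graph K_{⌊n/2⌋, ⌈n/2⌉}. For n = 397: ⌊397^2/4⌋ = ⌊157609/4⌋ = 39402. The extremal graph is K_{198, 199}, which has 198·199 = 39402 edges.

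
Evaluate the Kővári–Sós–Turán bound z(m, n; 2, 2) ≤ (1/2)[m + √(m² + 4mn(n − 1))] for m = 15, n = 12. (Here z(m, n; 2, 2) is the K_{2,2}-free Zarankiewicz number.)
z(15, 12; 2, 2) ≤ (1/2)[15 + √(15² + 4·15·12·11)] = (1/2)[15 + √8145] = 52.6248

Kővári–Sós–Turán: let r_1, ..., r_15 be the row sums and z = Σ r_i the total number of 1s. Each pair of columns can share at most one row with both entries 1 (else a 2×2 all-ones block appears), so Σ_i C(r_i, 2) ≤ C(12, 2) = 66. By convexity Σ_i C(r_i, 2) ≥ 15·C(z/15, 2) = z(z − 15)/(2·15), giving z² − 15z − 15·12·11 ≤ 0 and hence z ≤ (1/2)[15 + √(225 + 4·1980)] = (1/2)[15 + √8145] ≈ (1/2)(15 + 90.2497) = 52.6248.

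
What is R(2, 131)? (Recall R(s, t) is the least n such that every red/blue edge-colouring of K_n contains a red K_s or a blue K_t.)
R(2, 131) = 131

R(2, k) = k for all k ≥ 2: in a 2-colouring of K_k, either some edge is red (a red K_2) or all edges are blue (a blue K_k). And K_{130} coloured all-blue has no blue K_131, so R(2, 131) > 130. Hence R(2, 131) = 131.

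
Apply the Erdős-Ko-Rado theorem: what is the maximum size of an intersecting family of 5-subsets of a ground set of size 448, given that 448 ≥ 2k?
max |F| = C(447, 4) = 1641247665

The Erdős-Ko-Rado theorem states: for n ≥ 2k, an intersecting family of k-subsets of an n-element set has size at most C(n − 1, k − 1), with equality for 'star' families {A ⊆ [n] : |A| = k, i ∈ A} (fix an element i). For n = 448, k = 5: C(447, 4) = 1641247665.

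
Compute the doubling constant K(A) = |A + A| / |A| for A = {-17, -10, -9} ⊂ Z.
K = |A + A| / |A| = 6/3 = 2

Enumerate A + A = {a + b : a, b ∈ A}. With |A| = 3, there are |A|^2 = 9 ordered sum pairs; collecting distinct values, A + A = {-34, -27, -26, -20, -19, -18}, so |A + A| = 6. Thus K = 6/3 = 2. For comparison, the minimum possible |A + A| over all 3-element sets is 2·3 − 1 = 5 (so min K = 5/3), attained only by arithmetic progressions.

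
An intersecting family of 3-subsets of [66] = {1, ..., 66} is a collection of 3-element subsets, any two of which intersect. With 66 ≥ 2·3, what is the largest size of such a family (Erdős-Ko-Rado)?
max |F| = C(65, 2) = 2080

Erdős-Ko-Rado (1961): when n ≥ 2k, max |F| = C(n−1, k−1). The bound is attained by the star {A : i ∈ A} for any fixed i ∈ [n]. Here C(66−1, 3−1) = C(65, 2) = 2080.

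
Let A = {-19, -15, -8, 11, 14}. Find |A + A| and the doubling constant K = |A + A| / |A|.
K = |A + A| / |A| = 15/5 = 3

Enumerate A + A = {a + b : a, b ∈ A}. With |A| = 5, there are |A|^2 = 25 ordered sum pairs; collecting distinct values, A + A = {-38, -34, -30, -27, -23, -16, -8, -5, -4, -1, 3, 6, 22, 25, 28}, so |A + A| = 15. Thus K = 15/5 = 3. For comparison, the minimum possible |A + A| over all 5-element sets is 2·5 − 1 = 9 (so min K = 9/5), attained only by arithmetic progressions.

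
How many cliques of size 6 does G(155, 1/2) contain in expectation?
E[# K_6] = C(155, 6) · (1/2)^C(6, 2) = 17463172650 / 2^15 = 8731586325/16384 ≈ 532933.735657

For each 6-subset S of vertices (there are C(155, 6) = 17463172650 such S), let X_S = 1 if S induces a K_6 (all C(6, 2) = 15 edges present). Then P(X_S = 1) = (1/2)^15 = 1/32768. By linearity of expectation, E[# K_6] = C(155, 6) · (1/2)^15 = 17463172650 / 32768 = 8731586325/16384 ≈ 532933.735657.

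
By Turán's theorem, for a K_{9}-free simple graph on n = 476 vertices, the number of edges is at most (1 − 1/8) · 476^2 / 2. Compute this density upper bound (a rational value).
Turán density bound = (7/8) · 476^2/2 = 99127

Turán's theorem: ex(n, K_{r+1}) is achieved by the complete r-partite Turán graph T(n, r) with parts as balanced as possible, and is at most (1 − 1/r) · n^2/2. For r = 8, n = 476: the density bound is (7/8) · 226576/2 = 99127. The integer-valued extremum is e(T(476, 8)) = 99126, which is strictly less than the density bound 99127 since 8 ∤ 476 (the parts of T(476, 8) cannot all be equal).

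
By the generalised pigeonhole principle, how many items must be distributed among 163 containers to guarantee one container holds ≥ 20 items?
n = (20 − 1)·163 + 1 = 3098

By the generalised pigeonhole principle, to guarantee some box contains ≥ r objects we need more than (r − 1) · k objects total. Threshold: n = (r − 1) · k + 1. With r = 20 and k = 163: n = 19 · 163 + 1 = 3097 + 1 = 3098. For n = 3097 = 19 · 163, we can put exactly 19 objects in every box, avoiding 20 in any single one — so 3098 is tight.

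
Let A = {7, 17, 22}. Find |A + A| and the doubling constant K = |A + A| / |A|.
K = |A + A| / |A| = 6/3 = 2

Enumerate A + A = {a + b : a, b ∈ A}. With |A| = 3, there are |A|^2 = 9 ordered sum pairs; collecting distinct values, A + A = {14, 24, 29, 34, 39, 44}, so |A + A| = 6. Thus K = 6/3 = 2. For comparison, the minimum possible |A + A| over all 3-element sets is 2·3 − 1 = 5 (so min K = 5/3), attained only by arithmetic progressions.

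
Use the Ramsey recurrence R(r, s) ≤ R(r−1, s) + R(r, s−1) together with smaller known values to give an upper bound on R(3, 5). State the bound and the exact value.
R(3, 5) ≤ R(2, 5) + R(3, 4) = 5 + 9 = 14; exact value R(3, 5) = 14.

The Erdős–Szekeres recurrence R(r, s) ≤ R(r−1, s) + R(r, s−1) applied to (r, s) = (3, 5) gives
  R(3, 5) ≤ R(2, 5) + R(3, 4) = 5 + 9 = 14.
(Recall R(2, k) = k and R is symmetric.) Here the recurrence bound is tight: a matching lower-bound construction on K_{13} shows R(3, 5) > 13, so R(3, 5) = 14 exactly.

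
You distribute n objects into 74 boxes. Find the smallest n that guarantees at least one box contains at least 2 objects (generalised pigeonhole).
n = (2 − 1)·74 + 1 = 75

By the generalised pigeonhole principle, to guarantee some box contains ≥ r objects we need more than (r − 1) · k objects total. Threshold: n = (r − 1) · k + 1. With r = 2 and k = 74: n = 1 · 74 + 1 = 74 + 1 = 75. For n = 74 = 1 · 74, we can put exactly 1 objects in every box, avoiding 2 in any single one — so 75 is tight.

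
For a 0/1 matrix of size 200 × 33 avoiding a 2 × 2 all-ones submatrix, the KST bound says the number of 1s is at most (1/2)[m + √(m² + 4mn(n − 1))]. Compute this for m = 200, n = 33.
z(200, 33; 2, 2) ≤ (1/2)[200 + √(200² + 4·200·33·32)] = (1/2)[200 + √884800] = 570.319

Kővári–Sós–Turán: let r_1, ..., r_200 be the row sums and z = Σ r_i the total number of 1s. Each pair of columns can share at most one row with both entries 1 (else a 2×2 all-ones block appears), so Σ_i C(r_i, 2) ≤ C(33, 2) = 528. By convexity Σ_i C(r_i, 2) ≥ 200·C(z/200, 2) = z(z − 200)/(2·200), giving z² − 200z − 200·33·32 ≤ 0 and hence z ≤ (1/2)[200 + √(40000 + 4·211200)] = (1/2)[200 + √884800] ≈ (1/2)(200 + 940.6381) = 570.319.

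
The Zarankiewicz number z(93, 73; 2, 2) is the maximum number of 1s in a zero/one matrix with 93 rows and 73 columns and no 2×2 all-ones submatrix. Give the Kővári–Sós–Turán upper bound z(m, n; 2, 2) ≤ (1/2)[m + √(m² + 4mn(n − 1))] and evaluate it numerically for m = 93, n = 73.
z(93, 73; 2, 2) ≤ (1/2)[93 + √(93² + 4·93·73·72)] = (1/2)[93 + √1963881] = 747.1927

Kővári–Sós–Turán: let r_1, ..., r_93 be the row sums and z = Σ r_i the total number of 1s. Each pair of columns can share at most one row with both entries 1 (else a 2×2 all-ones block appears), so Σ_i C(r_i, 2) ≤ C(73, 2) = 2628. By convexity Σ_i C(r_i, 2) ≥ 93·C(z/93, 2) = z(z − 93)/(2·93), giving z² − 93z − 93·73·72 ≤ 0 and hence z ≤ (1/2)[93 + √(8649 + 4·488808)] = (1/2)[93 + √1963881] ≈ (1/2)(93 + 1401.3854) = 747.1927.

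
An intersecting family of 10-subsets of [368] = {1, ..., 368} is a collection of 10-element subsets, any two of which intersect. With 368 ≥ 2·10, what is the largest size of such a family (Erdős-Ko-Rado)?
max |F| = C(367, 9) = 301507216753499185

The Erdős-Ko-Rado theorem states: for n ≥ 2k, an intersecting family of k-subsets of an n-element set has size at most C(n − 1, k − 1), with equality for 'star' families {A ⊆ [n] : |A| = k, i ∈ A} (fix an element i). For n = 368, k = 10: C(367, 9) = 301507216753499185.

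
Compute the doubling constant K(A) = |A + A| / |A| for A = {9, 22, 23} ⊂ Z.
K = |A + A| / |A| = 6/3 = 2

Enumerate A + A = {a + b : a, b ∈ A}. With |A| = 3, there are |A|^2 = 9 ordered sum pairs; collecting distinct values, A + A = {18, 31, 32, 44, 45, 46}, so |A + A| = 6. Thus K = 6/3 = 2. For comparison, the minimum possible |A + A| over all 3-element sets is 2·3 − 1 = 5 (so min K = 5/3), attained only by arithmetic progressions.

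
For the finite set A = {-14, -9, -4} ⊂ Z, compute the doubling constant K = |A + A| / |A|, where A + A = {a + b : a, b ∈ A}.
K = |A + A| / |A| = 5/3

Enumerate A + A = {a + b : a, b ∈ A}. With |A| = 3, there are |A|^2 = 9 ordered sum pairs; collecting distinct values, A + A = {-28, -23, -18, -13, -8}, so |A + A| = 5. Thus K = 5/3. Here |A + A| = 2|A| − 1 = 5, the minimum possible — so K = 5/3 is minimal, which holds iff A is an arithmetic progression.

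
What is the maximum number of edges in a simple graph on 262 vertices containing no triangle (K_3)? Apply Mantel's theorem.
ex(262, K_3) = ⌊262^2/4⌋ = 17161

Mantel (1907): a triangle-free graph on n vertices has at most ⌊n^2/4⌋ edges, with equality for the complete bipartite graph K_{⌊n/2⌋, ⌈n/2⌉}. For n = 262: ⌊262^2/4⌋ = ⌊68644/4⌋ = 17161. The extremal graph is K_{131, 131}, which has 131·131 = 17161 edges.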